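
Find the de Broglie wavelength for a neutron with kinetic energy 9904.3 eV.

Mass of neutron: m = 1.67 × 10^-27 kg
2.88 × 10^-13 m

Using λ = h/√(2mKE):

First convert KE to Joules: KE = 9904.3 eV = 1.587 × 10^-15 J

λ = h/√(2mKE)
λ = (6.626 × 10^-34 J·s) / √(2 × 1.67 × 10^-27 kg × 1.587 × 10^-15 J)
λ = 2.88 × 10^-13 m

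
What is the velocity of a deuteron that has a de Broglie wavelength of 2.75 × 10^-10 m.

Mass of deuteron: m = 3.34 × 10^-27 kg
7.21 × 10^2 m/s

From the de Broglie relation λ = h/(mv), we solve for v:

v = h/(mλ)
v = (6.626 × 10^-34 J·s) / (3.34 × 10^-27 kg × 2.75 × 10^-10 m)
v = 7.21 × 10^2 m/s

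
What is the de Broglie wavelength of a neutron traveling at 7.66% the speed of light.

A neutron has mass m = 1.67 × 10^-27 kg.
1.73 × 10^-14 m

Using the de Broglie relation λ = h/(mv):

v = 7.66% × c = 2.296 × 10^7 m/s

λ = h/(mv)
λ = (6.626 × 10^-34 J·s) / (1.67 × 10^-27 kg × 2.296 × 10^7 m/s)
λ = 1.73 × 10^-14 m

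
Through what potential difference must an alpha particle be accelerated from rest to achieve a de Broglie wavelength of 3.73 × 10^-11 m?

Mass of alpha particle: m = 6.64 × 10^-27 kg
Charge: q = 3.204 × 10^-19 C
7.42 × 10^-2 V

From λ = h/√(2mqV), we solve for V:

λ² = h²/(2mqV)
V = h²/(2mqλ²)
V = (6.626 × 10^-34 J·s)² / (2 × 6.64 × 10^-27 kg × 3.204 × 10^-19 C × (3.73 × 10^-11 m)²)
V = 7.42 × 10^-2 V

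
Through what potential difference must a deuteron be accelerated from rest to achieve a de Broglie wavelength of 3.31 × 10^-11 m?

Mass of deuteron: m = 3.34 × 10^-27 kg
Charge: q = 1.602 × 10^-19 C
3.74 × 10^-1 V

From λ = h/√(2mqV), we solve for V:

λ² = h²/(2mqV)
V = h²/(2mqλ²)
V = (6.626 × 10^-34 J·s)² / (2 × 3.34 × 10^-27 kg × 1.602 × 10^-19 C × (3.31 × 10^-11 m)²)
V = 3.74 × 10^-1 V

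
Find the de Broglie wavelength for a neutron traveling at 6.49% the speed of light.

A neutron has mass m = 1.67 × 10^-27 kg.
2.04 × 10^-14 m

Using the de Broglie relation λ = h/(mv):

v = 6.49% × c = 1.946 × 10^7 m/s

λ = h/(mv)
λ = (6.626 × 10^-34 J·s) / (1.67 × 10^-27 kg × 1.946 × 10^7 m/s)
λ = 2.04 × 10^-14 m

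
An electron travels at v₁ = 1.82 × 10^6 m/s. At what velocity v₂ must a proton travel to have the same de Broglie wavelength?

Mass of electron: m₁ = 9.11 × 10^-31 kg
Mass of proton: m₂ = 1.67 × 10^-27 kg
v₂ = 9.93 × 10^2 m/s

For equal de Broglie wavelengths: λ₁ = λ₂

h/(m₁v₁) = h/(m₂v₂)
m₁v₁ = m₂v₂
v₂ = v₁ · (m₁/m₂)

v₂ = 1.82 × 10^6 m/s × (9.11 × 10^-31 kg / 1.67 × 10^-27 kg)
v₂ = 9.93 × 10^2 m/s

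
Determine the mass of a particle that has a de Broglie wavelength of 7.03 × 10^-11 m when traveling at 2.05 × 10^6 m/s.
4.60 × 10^-30 kg

From the de Broglie relation λ = h/(mv), we solve for m:

m = h/(λv)
m = (6.626 × 10^-34 J·s) / (7.03 × 10^-11 m × 2.05 × 10^6 m/s)
m = 4.60 × 10^-30 kg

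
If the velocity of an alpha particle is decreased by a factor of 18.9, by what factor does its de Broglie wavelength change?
The wavelength increases by a factor of 18.9.

From λ = h/(mv), the wavelength is inversely proportional to velocity:

λ ∝ 1/v

If v → v/18.9, then λ → 18.9λ

When velocity is decreased by a factor of 18.9, the wavelength increases by a factor of 18.9.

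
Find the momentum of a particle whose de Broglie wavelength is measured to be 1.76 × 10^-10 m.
3.76 × 10^-24 kg·m/s

From the de Broglie relation λ = h/p, we solve for p:

p = h/λ
p = (6.626 × 10^-34 J·s) / (1.76 × 10^-10 m)
p = 3.76 × 10^-24 kg·m/s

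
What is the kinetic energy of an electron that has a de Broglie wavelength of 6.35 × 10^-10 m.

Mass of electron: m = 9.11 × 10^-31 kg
5.98 × 10^-19 J (or 3.73 eV)

From λ = h/√(2mKE), we solve for KE:

λ² = h²/(2mKE)
KE = h²/(2mλ²)
KE = (6.626 × 10^-34 J·s)² / (2 × 9.11 × 10^-31 kg × (6.35 × 10^-10 m)²)
KE = 5.98 × 10^-19 J
KE = 3.73 eV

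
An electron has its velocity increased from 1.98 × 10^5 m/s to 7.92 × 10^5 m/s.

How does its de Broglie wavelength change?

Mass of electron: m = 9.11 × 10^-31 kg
The wavelength decreases by a factor of 4.

Using λ = h/(mv):

Initial wavelength: λ₁ = h/(mv₁) = 3.67 × 10^-9 m
Final wavelength: λ₂ = h/(mv₂) = 9.18 × 10^-10 m

Since λ ∝ 1/v, when velocity increases by a factor of 4, the wavelength decreases by a factor of 4.

λ₂/λ₁ = v₁/v₂ = 1/4

The wavelength decreases by a factor of 4.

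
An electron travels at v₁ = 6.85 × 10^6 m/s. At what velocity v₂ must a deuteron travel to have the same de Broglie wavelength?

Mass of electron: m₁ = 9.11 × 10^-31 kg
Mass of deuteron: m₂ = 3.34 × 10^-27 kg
v₂ = 1.87 × 10^3 m/s

For equal de Broglie wavelengths: λ₁ = λ₂

h/(m₁v₁) = h/(m₂v₂)
m₁v₁ = m₂v₂
v₂ = v₁ · (m₁/m₂)

v₂ = 6.85 × 10^6 m/s × (9.11 × 10^-31 kg / 3.34 × 10^-27 kg)
v₂ = 1.87 × 10^3 m/s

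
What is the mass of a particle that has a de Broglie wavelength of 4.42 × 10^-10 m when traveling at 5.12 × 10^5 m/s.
2.93 × 10^-30 kg

From the de Broglie relation λ = h/(mv), we solve for m:

m = h/(λv)
m = (6.626 × 10^-34 J·s) / (4.42 × 10^-10 m × 5.12 × 10^5 m/s)
m = 2.93 × 10^-30 kg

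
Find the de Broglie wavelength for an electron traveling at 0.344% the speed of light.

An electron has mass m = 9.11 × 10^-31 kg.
7.05 × 10^-10 m

Using the de Broglie relation λ = h/(mv):

v = 0.344% × c = 1.031 × 10^6 m/s

λ = h/(mv)
λ = (6.626 × 10^-34 J·s) / (9.11 × 10^-31 kg × 1.031 × 10^6 m/s)
λ = 7.05 × 10^-10 m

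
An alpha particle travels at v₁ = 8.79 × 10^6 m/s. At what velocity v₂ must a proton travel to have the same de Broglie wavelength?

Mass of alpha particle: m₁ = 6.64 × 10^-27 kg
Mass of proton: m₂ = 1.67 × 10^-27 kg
v₂ = 3.49 × 10^7 m/s

For equal de Broglie wavelengths: λ₁ = λ₂

h/(m₁v₁) = h/(m₂v₂)
m₁v₁ = m₂v₂
v₂ = v₁ · (m₁/m₂)

v₂ = 8.79 × 10^6 m/s × (6.64 × 10^-27 kg / 1.67 × 10^-27 kg)
v₂ = 3.49 × 10^7 m/s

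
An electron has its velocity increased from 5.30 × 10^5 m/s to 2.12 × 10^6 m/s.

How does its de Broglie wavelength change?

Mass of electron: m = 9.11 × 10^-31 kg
The wavelength decreases by a factor of 4.

Using λ = h/(mv):

Initial wavelength: λ₁ = h/(mv₁) = 1.37 × 10^-9 m
Final wavelength: λ₂ = h/(mv₂) = 3.43 × 10^-10 m

Since λ ∝ 1/v, when velocity increases by a factor of 4, the wavelength decreases by a factor of 4.

λ₂/λ₁ = v₁/v₂ = 1/4

The wavelength decreases by a factor of 4.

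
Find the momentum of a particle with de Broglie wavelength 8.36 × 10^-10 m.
7.93 × 10^-25 kg·m/s

From the de Broglie relation λ = h/p, we solve for p:

p = h/λ
p = (6.626 × 10^-34 J·s) / (8.36 × 10^-10 m)
p = 7.93 × 10^-25 kg·m/s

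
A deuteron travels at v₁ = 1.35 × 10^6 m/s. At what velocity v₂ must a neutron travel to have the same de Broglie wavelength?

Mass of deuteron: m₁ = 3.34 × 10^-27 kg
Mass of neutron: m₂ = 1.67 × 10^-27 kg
v₂ = 2.70 × 10^6 m/s

For equal de Broglie wavelengths: λ₁ = λ₂

h/(m₁v₁) = h/(m₂v₂)
m₁v₁ = m₂v₂
v₂ = v₁ · (m₁/m₂)

v₂ = 1.35 × 10^6 m/s × (3.34 × 10^-27 kg / 1.67 × 10^-27 kg)
v₂ = 2.70 × 10^6 m/s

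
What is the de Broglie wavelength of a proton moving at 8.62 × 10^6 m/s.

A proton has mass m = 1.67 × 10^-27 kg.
4.60 × 10^-14 m

Using the de Broglie relation λ = h/(mv):

λ = h/(mv)
λ = (6.626 × 10^-34 J·s) / (1.67 × 10^-27 kg × 8.62 × 10^6 m/s)
λ = 4.60 × 10^-14 m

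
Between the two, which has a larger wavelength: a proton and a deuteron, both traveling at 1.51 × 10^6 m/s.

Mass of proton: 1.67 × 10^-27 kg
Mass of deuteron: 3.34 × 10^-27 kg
The proton has the longer wavelength.

Using λ = h/(mv), since both particles have the same velocity, the wavelength depends only on mass.

For proton: λ₁ = h/(m₁v) = 2.63 × 10^-13 m
For deuteron: λ₂ = h/(m₂v) = 1.31 × 10^-13 m

Since λ ∝ 1/m at constant velocity, the lighter particle has the longer wavelength.

The proton has the longer de Broglie wavelength.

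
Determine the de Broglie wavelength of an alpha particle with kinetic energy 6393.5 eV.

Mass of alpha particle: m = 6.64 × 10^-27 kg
1.80 × 10^-13 m

Using λ = h/√(2mKE):

First convert KE to Joules: KE = 6393.5 eV = 1.024 × 10^-15 J

λ = h/√(2mKE)
λ = (6.626 × 10^-34 J·s) / √(2 × 6.64 × 10^-27 kg × 1.024 × 10^-15 J)
λ = 1.80 × 10^-13 m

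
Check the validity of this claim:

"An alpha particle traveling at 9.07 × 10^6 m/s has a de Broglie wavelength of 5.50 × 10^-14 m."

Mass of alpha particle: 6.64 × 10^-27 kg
False

The claim is incorrect.

Using λ = h/(mv):
λ = (6.626 × 10^-34 J·s) / (6.64 × 10^-27 kg × 9.07 × 10^6 m/s)
λ = 1.10 × 10^-14 m

The actual wavelength differs from the claimed 5.50 × 10^-14 m.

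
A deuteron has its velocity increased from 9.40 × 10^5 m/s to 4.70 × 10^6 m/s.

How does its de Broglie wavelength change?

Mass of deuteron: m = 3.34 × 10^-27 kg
The wavelength decreases by a factor of 5.

Using λ = h/(mv):

Initial wavelength: λ₁ = h/(mv₁) = 2.11 × 10^-13 m
Final wavelength: λ₂ = h/(mv₂) = 4.22 × 10^-14 m

Since λ ∝ 1/v, when velocity increases by a factor of 5, the wavelength decreases by a factor of 5.

λ₂/λ₁ = v₁/v₂ = 1/5

The wavelength decreases by a factor of 5.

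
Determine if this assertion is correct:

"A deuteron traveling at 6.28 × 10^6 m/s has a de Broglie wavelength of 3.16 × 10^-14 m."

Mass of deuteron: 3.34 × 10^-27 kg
True

The claim is correct.

Using λ = h/(mv):
λ = (6.626 × 10^-34 J·s) / (3.34 × 10^-27 kg × 6.28 × 10^6 m/s)
λ = 3.16 × 10^-14 m

This matches the claimed value.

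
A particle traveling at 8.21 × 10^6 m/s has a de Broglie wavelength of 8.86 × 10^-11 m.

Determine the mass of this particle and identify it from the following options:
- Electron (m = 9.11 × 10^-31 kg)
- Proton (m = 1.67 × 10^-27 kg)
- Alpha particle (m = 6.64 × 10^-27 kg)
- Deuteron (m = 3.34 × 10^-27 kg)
The particle is an electron.

From λ = h/(mv), solve for mass:

m = h/(λv)
m = (6.626 × 10^-34 J·s) / (8.86 × 10^-11 m × 8.21 × 10^6 m/s)
m = 9.11 × 10^-31 kg

Comparing with the listed masses, this is closest to an electron.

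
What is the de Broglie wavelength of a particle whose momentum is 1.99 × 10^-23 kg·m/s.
3.33 × 10^-11 m

Using the de Broglie relation λ = h/p:

λ = h/p
λ = (6.626 × 10^-34 J·s) / (1.99 × 10^-23 kg·m/s)
λ = 3.33 × 10^-11 m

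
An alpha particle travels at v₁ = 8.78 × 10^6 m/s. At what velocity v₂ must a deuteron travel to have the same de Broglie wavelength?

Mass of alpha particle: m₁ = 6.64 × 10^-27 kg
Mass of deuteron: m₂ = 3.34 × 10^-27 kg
v₂ = 1.75 × 10^7 m/s

For equal de Broglie wavelengths: λ₁ = λ₂

h/(m₁v₁) = h/(m₂v₂)
m₁v₁ = m₂v₂
v₂ = v₁ · (m₁/m₂)

v₂ = 8.78 × 10^6 m/s × (6.64 × 10^-27 kg / 3.34 × 10^-27 kg)
v₂ = 1.75 × 10^7 m/s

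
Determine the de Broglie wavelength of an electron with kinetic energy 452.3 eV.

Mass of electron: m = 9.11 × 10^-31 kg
5.77 × 10^-11 m

Using λ = h/√(2mKE):

First convert KE to Joules: KE = 452.3 eV = 7.247 × 10^-17 J

λ = h/√(2mKE)
λ = (6.626 × 10^-34 J·s) / √(2 × 9.11 × 10^-31 kg × 7.247 × 10^-17 J)
λ = 5.77 × 10^-11 m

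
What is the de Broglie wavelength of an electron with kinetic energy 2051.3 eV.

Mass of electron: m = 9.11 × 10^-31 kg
2.71 × 10^-11 m

Using λ = h/√(2mKE):

First convert KE to Joules: KE = 2051.3 eV = 3.287 × 10^-16 J

λ = h/√(2mKE)
λ = (6.626 × 10^-34 J·s) / √(2 × 9.11 × 10^-31 kg × 3.287 × 10^-16 J)
λ = 2.71 × 10^-11 m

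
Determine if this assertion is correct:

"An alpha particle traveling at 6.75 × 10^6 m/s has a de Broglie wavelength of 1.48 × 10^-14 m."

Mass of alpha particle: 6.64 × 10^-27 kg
True

The claim is correct.

Using λ = h/(mv):
λ = (6.626 × 10^-34 J·s) / (6.64 × 10^-27 kg × 6.75 × 10^6 m/s)
λ = 1.48 × 10^-14 m

This matches the claimed value.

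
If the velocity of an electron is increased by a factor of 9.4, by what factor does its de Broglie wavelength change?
The wavelength decreases by a factor of 9.4.

From λ = h/(mv), the wavelength is inversely proportional to velocity:

λ ∝ 1/v

If v → 9.4v, then λ → λ/9.4

When velocity is increased by a factor of 9.4, the wavelength decreases by a factor of 9.4.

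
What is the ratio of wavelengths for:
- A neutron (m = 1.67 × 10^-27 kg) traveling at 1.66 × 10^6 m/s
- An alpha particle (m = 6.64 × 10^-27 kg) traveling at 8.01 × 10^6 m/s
λ₁/λ₂ = 19.2

Using λ = h/(mv):

λ₁ = h/(m₁v₁) = 2.39 × 10^-13 m
λ₂ = h/(m₂v₂) = 1.25 × 10^-14 m

Ratio λ₁/λ₂ = (m₂v₂)/(m₁v₁)
         = (6.64 × 10^-27 kg × 8.01 × 10^6 m/s) / (1.67 × 10^-27 kg × 1.66 × 10^6 m/s)
         = 19.2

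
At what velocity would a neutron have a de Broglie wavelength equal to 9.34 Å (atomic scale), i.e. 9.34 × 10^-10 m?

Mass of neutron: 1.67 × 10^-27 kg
4.25 × 10^2 m/s

From λ = h/(mv), solve for v:

v = h/(mλ)
v = (6.626 × 10^-34 J·s) / (1.67 × 10^-27 kg × 9.34 × 10^-10 m)
v = 4.25 × 10^2 m/s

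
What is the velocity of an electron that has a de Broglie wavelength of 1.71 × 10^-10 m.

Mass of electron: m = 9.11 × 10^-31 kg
4.25 × 10^6 m/s

From the de Broglie relation λ = h/(mv), we solve for v:

v = h/(mλ)
v = (6.626 × 10^-34 J·s) / (9.11 × 10^-31 kg × 1.71 × 10^-10 m)
v = 4.25 × 10^6 m/s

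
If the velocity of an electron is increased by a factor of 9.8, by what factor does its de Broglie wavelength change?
The wavelength decreases by a factor of 9.8.

From λ = h/(mv), the wavelength is inversely proportional to velocity:

λ ∝ 1/v

If v → 9.8v, then λ → λ/9.8

When velocity is increased by a factor of 9.8, the wavelength decreases by a factor of 9.8.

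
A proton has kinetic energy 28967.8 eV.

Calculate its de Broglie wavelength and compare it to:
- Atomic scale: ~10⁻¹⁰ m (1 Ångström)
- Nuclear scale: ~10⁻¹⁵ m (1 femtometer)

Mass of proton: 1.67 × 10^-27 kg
λ = 1.68 × 10^-13 m, which is between nuclear and atomic scales.

Using λ = h/√(2mKE):

KE = 28967.8 eV = 4.641 × 10^-15 J

λ = h/√(2mKE)
λ = (6.626 × 10^-34 J·s) / √(2 × 1.67 × 10^-27 kg × 4.641 × 10^-15 J)
λ = 1.68 × 10^-13 m

Comparison:
- Atomic scale (10⁻¹⁰ m): λ is 0.0017× this size
- Nuclear scale (10⁻¹⁵ m): λ is 1.7e+02× this size

The wavelength is between nuclear and atomic scales.

This wavelength is appropriate for probing atomic structure but too large for nuclear physics experiments.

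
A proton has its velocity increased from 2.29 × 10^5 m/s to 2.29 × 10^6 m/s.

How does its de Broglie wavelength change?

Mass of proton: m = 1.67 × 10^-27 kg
The wavelength decreases by a factor of 10.

Using λ = h/(mv):

Initial wavelength: λ₁ = h/(mv₁) = 1.73 × 10^-12 m
Final wavelength: λ₂ = h/(mv₂) = 1.73 × 10^-13 m

Since λ ∝ 1/v, when velocity increases by a factor of 10, the wavelength decreases by a factor of 10.

λ₂/λ₁ = v₁/v₂ = 1/10

The wavelength decreases by a factor of 10.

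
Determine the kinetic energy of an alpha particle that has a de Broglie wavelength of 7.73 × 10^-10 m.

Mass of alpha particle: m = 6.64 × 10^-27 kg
5.53 × 10^-23 J (or 3.45 × 10^-4 eV)

From λ = h/√(2mKE), we solve for KE:

λ² = h²/(2mKE)
KE = h²/(2mλ²)
KE = (6.626 × 10^-34 J·s)² / (2 × 6.64 × 10^-27 kg × (7.73 × 10^-10 m)²)
KE = 5.53 × 10^-23 J
KE = 3.45 × 10^-4 eV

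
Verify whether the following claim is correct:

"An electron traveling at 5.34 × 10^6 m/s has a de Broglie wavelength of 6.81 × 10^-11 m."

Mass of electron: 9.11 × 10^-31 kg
False

The claim is incorrect.

Using λ = h/(mv):
λ = (6.626 × 10^-34 J·s) / (9.11 × 10^-31 kg × 5.34 × 10^6 m/s)
λ = 1.36 × 10^-10 m

The actual wavelength differs from the claimed 6.81 × 10^-11 m.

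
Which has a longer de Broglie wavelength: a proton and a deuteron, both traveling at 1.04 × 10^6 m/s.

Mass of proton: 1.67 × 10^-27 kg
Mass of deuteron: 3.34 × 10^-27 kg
The proton has the longer wavelength.

Using λ = h/(mv), since both particles have the same velocity, the wavelength depends only on mass.

For proton: λ₁ = h/(m₁v) = 3.82 × 10^-13 m
For deuteron: λ₂ = h/(m₂v) = 1.91 × 10^-13 m

Since λ ∝ 1/m at constant velocity, the lighter particle has the longer wavelength.

The proton has the longer de Broglie wavelength.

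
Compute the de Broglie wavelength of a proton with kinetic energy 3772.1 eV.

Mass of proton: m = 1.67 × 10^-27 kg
4.66 × 10^-13 m

Using λ = h/√(2mKE):

First convert KE to Joules: KE = 3772.1 eV = 6.044 × 10^-16 J

λ = h/√(2mKE)
λ = (6.626 × 10^-34 J·s) / √(2 × 1.67 × 10^-27 kg × 6.044 × 10^-16 J)
λ = 4.66 × 10^-13 m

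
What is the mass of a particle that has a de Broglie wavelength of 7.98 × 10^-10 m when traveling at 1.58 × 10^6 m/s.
5.26 × 10^-31 kg

From the de Broglie relation λ = h/(mv), we solve for m:

m = h/(λv)
m = (6.626 × 10^-34 J·s) / (7.98 × 10^-10 m × 1.58 × 10^6 m/s)
m = 5.26 × 10^-31 kg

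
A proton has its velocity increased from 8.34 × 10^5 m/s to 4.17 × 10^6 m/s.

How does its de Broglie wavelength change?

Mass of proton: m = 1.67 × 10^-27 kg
The wavelength decreases by a factor of 5.

Using λ = h/(mv):

Initial wavelength: λ₁ = h/(mv₁) = 4.76 × 10^-13 m
Final wavelength: λ₂ = h/(mv₂) = 9.51 × 10^-14 m

Since λ ∝ 1/v, when velocity increases by a factor of 5, the wavelength decreases by a factor of 5.

λ₂/λ₁ = v₁/v₂ = 1/5

The wavelength decreases by a factor of 5.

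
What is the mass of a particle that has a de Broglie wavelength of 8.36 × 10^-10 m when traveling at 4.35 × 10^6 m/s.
1.82 × 10^-31 kg

From the de Broglie relation λ = h/(mv), we solve for m:

m = h/(λv)
m = (6.626 × 10^-34 J·s) / (8.36 × 10^-10 m × 4.35 × 10^6 m/s)
m = 1.82 × 10^-31 kg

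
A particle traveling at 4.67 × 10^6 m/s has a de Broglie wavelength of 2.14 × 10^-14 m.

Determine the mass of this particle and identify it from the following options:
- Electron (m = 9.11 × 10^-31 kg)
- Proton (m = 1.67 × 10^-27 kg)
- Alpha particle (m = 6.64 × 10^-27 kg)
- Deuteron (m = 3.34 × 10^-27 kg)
The particle is an alpha particle.

From λ = h/(mv), solve for mass:

m = h/(λv)
m = (6.626 × 10^-34 J·s) / (2.14 × 10^-14 m × 4.67 × 10^6 m/s)
m = 6.63 × 10^-27 kg

Comparing with the listed masses, this is closest to an alpha particle.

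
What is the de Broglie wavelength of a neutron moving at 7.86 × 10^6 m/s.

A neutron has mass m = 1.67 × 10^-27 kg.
5.05 × 10^-14 m

Using the de Broglie relation λ = h/(mv):

λ = h/(mv)
λ = (6.626 × 10^-34 J·s) / (1.67 × 10^-27 kg × 7.86 × 10^6 m/s)
λ = 5.05 × 10^-14 m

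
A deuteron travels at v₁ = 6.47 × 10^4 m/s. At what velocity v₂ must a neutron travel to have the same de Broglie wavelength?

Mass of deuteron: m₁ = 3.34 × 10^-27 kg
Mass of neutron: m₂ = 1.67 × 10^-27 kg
v₂ = 1.29 × 10^5 m/s

For equal de Broglie wavelengths: λ₁ = λ₂

h/(m₁v₁) = h/(m₂v₂)
m₁v₁ = m₂v₂
v₂ = v₁ · (m₁/m₂)

v₂ = 6.47 × 10^4 m/s × (3.34 × 10^-27 kg / 1.67 × 10^-27 kg)
v₂ = 1.29 × 10^5 m/s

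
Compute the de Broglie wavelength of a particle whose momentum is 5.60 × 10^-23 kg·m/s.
1.18 × 10^-11 m

Using the de Broglie relation λ = h/p:

λ = h/p
λ = (6.626 × 10^-34 J·s) / (5.60 × 10^-23 kg·m/s)
λ = 1.18 × 10^-11 m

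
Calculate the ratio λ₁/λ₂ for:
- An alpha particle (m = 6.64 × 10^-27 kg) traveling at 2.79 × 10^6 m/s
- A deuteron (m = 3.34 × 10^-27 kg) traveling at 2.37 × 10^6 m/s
λ₁/λ₂ = 0.427

Using λ = h/(mv):

λ₁ = h/(m₁v₁) = 3.58 × 10^-14 m
λ₂ = h/(m₂v₂) = 8.37 × 10^-14 m

Ratio λ₁/λ₂ = (m₂v₂)/(m₁v₁)
         = (3.34 × 10^-27 kg × 2.37 × 10^6 m/s) / (6.64 × 10^-27 kg × 2.79 × 10^6 m/s)
         = 0.427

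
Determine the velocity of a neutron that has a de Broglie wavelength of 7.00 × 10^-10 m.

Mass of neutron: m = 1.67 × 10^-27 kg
5.67 × 10^2 m/s

From the de Broglie relation λ = h/(mv), we solve for v:

v = h/(mλ)
v = (6.626 × 10^-34 J·s) / (1.67 × 10^-27 kg × 7.00 × 10^-10 m)
v = 5.67 × 10^2 m/s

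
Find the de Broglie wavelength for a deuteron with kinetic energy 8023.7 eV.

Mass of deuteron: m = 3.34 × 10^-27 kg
2.26 × 10^-13 m

Using λ = h/√(2mKE):

First convert KE to Joules: KE = 8023.7 eV = 1.286 × 10^-15 J

λ = h/√(2mKE)
λ = (6.626 × 10^-34 J·s) / √(2 × 3.34 × 10^-27 kg × 1.286 × 10^-15 J)
λ = 2.26 × 10^-13 m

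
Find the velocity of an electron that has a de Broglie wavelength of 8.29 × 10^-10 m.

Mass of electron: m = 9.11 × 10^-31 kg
8.77 × 10^5 m/s

From the de Broglie relation λ = h/(mv), we solve for v:

v = h/(mλ)
v = (6.626 × 10^-34 J·s) / (9.11 × 10^-31 kg × 8.29 × 10^-10 m)
v = 8.77 × 10^5 m/s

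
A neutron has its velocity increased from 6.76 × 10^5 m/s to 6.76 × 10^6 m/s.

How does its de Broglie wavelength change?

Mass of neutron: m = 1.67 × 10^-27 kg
The wavelength decreases by a factor of 10.

Using λ = h/(mv):

Initial wavelength: λ₁ = h/(mv₁) = 5.87 × 10^-13 m
Final wavelength: λ₂ = h/(mv₂) = 5.87 × 10^-14 m

Since λ ∝ 1/v, when velocity increases by a factor of 10, the wavelength decreases by a factor of 10.

λ₂/λ₁ = v₁/v₂ = 1/10

The wavelength decreases by a factor of 10.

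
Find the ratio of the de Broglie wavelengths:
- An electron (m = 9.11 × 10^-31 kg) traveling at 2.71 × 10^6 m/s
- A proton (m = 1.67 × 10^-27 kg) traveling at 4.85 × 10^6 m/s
λ₁/λ₂ = 3.28 × 10^3

Using λ = h/(mv):

λ₁ = h/(m₁v₁) = 2.68 × 10^-10 m
λ₂ = h/(m₂v₂) = 8.18 × 10^-14 m

Ratio λ₁/λ₂ = (m₂v₂)/(m₁v₁)
         = (1.67 × 10^-27 kg × 4.85 × 10^6 m/s) / (9.11 × 10^-31 kg × 2.71 × 10^6 m/s)
         = 3.28 × 10^3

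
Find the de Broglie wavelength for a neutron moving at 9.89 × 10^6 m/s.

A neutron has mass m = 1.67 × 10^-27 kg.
4.01 × 10^-14 m

Using the de Broglie relation λ = h/(mv):

λ = h/(mv)
λ = (6.626 × 10^-34 J·s) / (1.67 × 10^-27 kg × 9.89 × 10^6 m/s)
λ = 4.01 × 10^-14 m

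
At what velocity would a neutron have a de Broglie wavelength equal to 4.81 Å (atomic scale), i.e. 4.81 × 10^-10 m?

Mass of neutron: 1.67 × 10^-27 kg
8.25 × 10^2 m/s

From λ = h/(mv), solve for v:

v = h/(mλ)
v = (6.626 × 10^-34 J·s) / (1.67 × 10^-27 kg × 4.81 × 10^-10 m)
v = 8.25 × 10^2 m/s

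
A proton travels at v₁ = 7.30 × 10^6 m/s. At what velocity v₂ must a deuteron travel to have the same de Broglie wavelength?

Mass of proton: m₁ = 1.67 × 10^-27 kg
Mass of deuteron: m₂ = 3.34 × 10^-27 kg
v₂ = 3.65 × 10^6 m/s

For equal de Broglie wavelengths: λ₁ = λ₂

h/(m₁v₁) = h/(m₂v₂)
m₁v₁ = m₂v₂
v₂ = v₁ · (m₁/m₂)

v₂ = 7.30 × 10^6 m/s × (1.67 × 10^-27 kg / 3.34 × 10^-27 kg)
v₂ = 3.65 × 10^6 m/s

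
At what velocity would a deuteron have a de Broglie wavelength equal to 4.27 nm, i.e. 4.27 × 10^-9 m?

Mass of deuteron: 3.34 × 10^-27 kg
4.65 × 10^1 m/s

From λ = h/(mv), solve for v:

v = h/(mλ)
v = (6.626 × 10^-34 J·s) / (3.34 × 10^-27 kg × 4.27 × 10^-9 m)
v = 4.65 × 10^1 m/s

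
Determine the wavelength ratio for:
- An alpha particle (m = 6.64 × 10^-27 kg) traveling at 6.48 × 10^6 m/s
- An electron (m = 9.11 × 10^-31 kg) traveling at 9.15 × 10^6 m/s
λ₁/λ₂ = 1.94 × 10^-4

Using λ = h/(mv):

λ₁ = h/(m₁v₁) = 1.54 × 10^-14 m
λ₂ = h/(m₂v₂) = 7.95 × 10^-11 m

Ratio λ₁/λ₂ = (m₂v₂)/(m₁v₁)
         = (9.11 × 10^-31 kg × 9.15 × 10^6 m/s) / (6.64 × 10^-27 kg × 6.48 × 10^6 m/s)
         = 1.94 × 10^-4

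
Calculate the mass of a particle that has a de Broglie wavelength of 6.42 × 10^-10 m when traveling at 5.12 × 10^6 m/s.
2.02 × 10^-31 kg

From the de Broglie relation λ = h/(mv), we solve for m:

m = h/(λv)
m = (6.626 × 10^-34 J·s) / (6.42 × 10^-10 m × 5.12 × 10^6 m/s)
m = 2.02 × 10^-31 kg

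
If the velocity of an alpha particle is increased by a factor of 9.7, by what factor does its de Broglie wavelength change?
The wavelength decreases by a factor of 9.7.

From λ = h/(mv), the wavelength is inversely proportional to velocity:

λ ∝ 1/v

If v → 9.7v, then λ → λ/9.7

When velocity is increased by a factor of 9.7, the wavelength decreases by a factor of 9.7.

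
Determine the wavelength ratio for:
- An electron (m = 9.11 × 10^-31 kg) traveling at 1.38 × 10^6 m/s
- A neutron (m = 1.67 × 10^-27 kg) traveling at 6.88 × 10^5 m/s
λ₁/λ₂ = 914

Using λ = h/(mv):

λ₁ = h/(m₁v₁) = 5.27 × 10^-10 m
λ₂ = h/(m₂v₂) = 5.77 × 10^-13 m

Ratio λ₁/λ₂ = (m₂v₂)/(m₁v₁)
         = (1.67 × 10^-27 kg × 6.88 × 10^5 m/s) / (9.11 × 10^-31 kg × 1.38 × 10^6 m/s)
         = 914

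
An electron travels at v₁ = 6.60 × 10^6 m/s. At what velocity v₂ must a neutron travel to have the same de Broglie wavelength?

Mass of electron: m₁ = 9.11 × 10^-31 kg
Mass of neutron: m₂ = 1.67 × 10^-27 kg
v₂ = 3.60 × 10^3 m/s

For equal de Broglie wavelengths: λ₁ = λ₂

h/(m₁v₁) = h/(m₂v₂)
m₁v₁ = m₂v₂
v₂ = v₁ · (m₁/m₂)

v₂ = 6.60 × 10^6 m/s × (9.11 × 10^-31 kg / 1.67 × 10^-27 kg)
v₂ = 3.60 × 10^3 m/s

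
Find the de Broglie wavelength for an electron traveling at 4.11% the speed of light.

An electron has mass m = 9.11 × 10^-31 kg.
5.90 × 10^-11 m

Using the de Broglie relation λ = h/(mv):

v = 4.11% × c = 1.232 × 10^7 m/s

λ = h/(mv)
λ = (6.626 × 10^-34 J·s) / (9.11 × 10^-31 kg × 1.232 × 10^7 m/s)
λ = 5.90 × 10^-11 m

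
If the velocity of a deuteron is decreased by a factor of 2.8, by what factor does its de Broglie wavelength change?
The wavelength increases by a factor of 2.8.

From λ = h/(mv), the wavelength is inversely proportional to velocity:

λ ∝ 1/v

If v → v/2.8, then λ → 2.8λ

When velocity is decreased by a factor of 2.8, the wavelength increases by a factor of 2.8.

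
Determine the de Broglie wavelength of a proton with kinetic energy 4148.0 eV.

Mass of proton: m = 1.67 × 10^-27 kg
4.45 × 10^-13 m

Using λ = h/√(2mKE):

First convert KE to Joules: KE = 4148.0 eV = 6.646 × 10^-16 J

λ = h/√(2mKE)
λ = (6.626 × 10^-34 J·s) / √(2 × 1.67 × 10^-27 kg × 6.646 × 10^-16 J)
λ = 4.45 × 10^-13 m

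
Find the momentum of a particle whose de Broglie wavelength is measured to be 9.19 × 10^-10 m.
7.21 × 10^-25 kg·m/s

From the de Broglie relation λ = h/p, we solve for p:

p = h/λ
p = (6.626 × 10^-34 J·s) / (9.19 × 10^-10 m)
p = 7.21 × 10^-25 kg·m/s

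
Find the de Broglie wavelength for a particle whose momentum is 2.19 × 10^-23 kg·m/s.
3.03 × 10^-11 m

Using the de Broglie relation λ = h/p:

λ = h/p
λ = (6.626 × 10^-34 J·s) / (2.19 × 10^-23 kg·m/s)
λ = 3.03 × 10^-11 m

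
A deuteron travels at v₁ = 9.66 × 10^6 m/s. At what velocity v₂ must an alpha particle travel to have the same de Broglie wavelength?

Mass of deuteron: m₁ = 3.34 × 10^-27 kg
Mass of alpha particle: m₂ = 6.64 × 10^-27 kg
v₂ = 4.86 × 10^6 m/s

For equal de Broglie wavelengths: λ₁ = λ₂

h/(m₁v₁) = h/(m₂v₂)
m₁v₁ = m₂v₂
v₂ = v₁ · (m₁/m₂)

v₂ = 9.66 × 10^6 m/s × (3.34 × 10^-27 kg / 6.64 × 10^-27 kg)
v₂ = 4.86 × 10^6 m/s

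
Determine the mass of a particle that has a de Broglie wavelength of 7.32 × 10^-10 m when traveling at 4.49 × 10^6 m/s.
2.02 × 10^-31 kg

From the de Broglie relation λ = h/(mv), we solve for m:

m = h/(λv)
m = (6.626 × 10^-34 J·s) / (7.32 × 10^-10 m × 4.49 × 10^6 m/s)
m = 2.02 × 10^-31 kg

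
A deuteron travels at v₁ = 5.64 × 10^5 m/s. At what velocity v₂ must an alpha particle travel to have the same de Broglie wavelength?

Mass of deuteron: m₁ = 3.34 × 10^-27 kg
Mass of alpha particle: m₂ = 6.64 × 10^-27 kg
v₂ = 2.84 × 10^5 m/s

For equal de Broglie wavelengths: λ₁ = λ₂

h/(m₁v₁) = h/(m₂v₂)
m₁v₁ = m₂v₂
v₂ = v₁ · (m₁/m₂)

v₂ = 5.64 × 10^5 m/s × (3.34 × 10^-27 kg / 6.64 × 10^-27 kg)
v₂ = 2.84 × 10^5 m/s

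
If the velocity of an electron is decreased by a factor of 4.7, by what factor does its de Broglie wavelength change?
The wavelength increases by a factor of 4.7.

From λ = h/(mv), the wavelength is inversely proportional to velocity:

λ ∝ 1/v

If v → v/4.7, then λ → 4.7λ

When velocity is decreased by a factor of 4.7, the wavelength increases by a factor of 4.7.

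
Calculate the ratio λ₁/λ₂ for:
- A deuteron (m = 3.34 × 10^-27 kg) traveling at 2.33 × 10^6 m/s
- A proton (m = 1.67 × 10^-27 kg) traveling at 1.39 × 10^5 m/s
λ₁/λ₂ = 0.0298

Using λ = h/(mv):

λ₁ = h/(m₁v₁) = 8.51 × 10^-14 m
λ₂ = h/(m₂v₂) = 2.85 × 10^-12 m

Ratio λ₁/λ₂ = (m₂v₂)/(m₁v₁)
         = (1.67 × 10^-27 kg × 1.39 × 10^5 m/s) / (3.34 × 10^-27 kg × 2.33 × 10^6 m/s)
         = 0.0298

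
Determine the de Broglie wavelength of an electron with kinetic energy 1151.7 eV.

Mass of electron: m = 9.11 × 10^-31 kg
3.61 × 10^-11 m

Using λ = h/√(2mKE):

First convert KE to Joules: KE = 1151.7 eV = 1.845 × 10^-16 J

λ = h/√(2mKE)
λ = (6.626 × 10^-34 J·s) / √(2 × 9.11 × 10^-31 kg × 1.845 × 10^-16 J)
λ = 3.61 × 10^-11 m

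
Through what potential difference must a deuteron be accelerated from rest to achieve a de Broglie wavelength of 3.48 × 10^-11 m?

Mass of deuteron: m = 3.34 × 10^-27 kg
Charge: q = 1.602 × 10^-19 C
3.39 × 10^-1 V

From λ = h/√(2mqV), we solve for V:

λ² = h²/(2mqV)
V = h²/(2mqλ²)
V = (6.626 × 10^-34 J·s)² / (2 × 3.34 × 10^-27 kg × 1.602 × 10^-19 C × (3.48 × 10^-11 m)²)
V = 3.39 × 10^-1 V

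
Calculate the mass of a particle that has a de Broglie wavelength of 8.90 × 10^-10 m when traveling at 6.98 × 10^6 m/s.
1.07 × 10^-31 kg

From the de Broglie relation λ = h/(mv), we solve for m:

m = h/(λv)
m = (6.626 × 10^-34 J·s) / (8.90 × 10^-10 m × 6.98 × 10^6 m/s)
m = 1.07 × 10^-31 kg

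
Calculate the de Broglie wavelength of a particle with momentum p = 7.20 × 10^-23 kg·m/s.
9.20 × 10^-12 m

Using the de Broglie relation λ = h/p:

λ = h/p
λ = (6.626 × 10^-34 J·s) / (7.20 × 10^-23 kg·m/s)
λ = 9.20 × 10^-12 m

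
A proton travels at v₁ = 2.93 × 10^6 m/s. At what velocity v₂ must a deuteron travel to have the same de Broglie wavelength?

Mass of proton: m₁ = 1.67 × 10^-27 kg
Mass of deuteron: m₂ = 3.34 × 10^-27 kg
v₂ = 1.46 × 10^6 m/s

For equal de Broglie wavelengths: λ₁ = λ₂

h/(m₁v₁) = h/(m₂v₂)
m₁v₁ = m₂v₂
v₂ = v₁ · (m₁/m₂)

v₂ = 2.93 × 10^6 m/s × (1.67 × 10^-27 kg / 3.34 × 10^-27 kg)
v₂ = 1.46 × 10^6 m/s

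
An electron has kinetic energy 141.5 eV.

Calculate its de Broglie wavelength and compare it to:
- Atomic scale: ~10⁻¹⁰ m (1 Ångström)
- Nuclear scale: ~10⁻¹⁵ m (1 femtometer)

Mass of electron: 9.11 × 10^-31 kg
λ = 1.03 × 10^-10 m, which is larger than typical atomic dimensions (~1 Å).

Using λ = h/√(2mKE):

KE = 141.5 eV = 2.267 × 10^-17 J

λ = h/√(2mKE)
λ = (6.626 × 10^-34 J·s) / √(2 × 9.11 × 10^-31 kg × 2.267 × 10^-17 J)
λ = 1.03 × 10^-10 m

Comparison:
- Atomic scale (10⁻¹⁰ m): λ is 1× this size
- Nuclear scale (10⁻¹⁵ m): λ is 1e+05× this size

The wavelength is larger than typical atomic dimensions (~1 Å).

This wavelength is significant for atomic-scale phenomena like electron diffraction from crystal lattices.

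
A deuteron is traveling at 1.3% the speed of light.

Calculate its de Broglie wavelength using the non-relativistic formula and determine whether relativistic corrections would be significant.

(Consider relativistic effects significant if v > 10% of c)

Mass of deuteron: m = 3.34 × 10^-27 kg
No, relativistic corrections are not needed.

Using the non-relativistic de Broglie formula λ = h/(mv):

v = 1.3% × c = 3.897 × 10^6 m/s

λ = h/(mv)
λ = (6.626 × 10^-34 J·s) / (3.34 × 10^-27 kg × 3.897 × 10^6 m/s)
λ = 5.09 × 10^-14 m

Since v = 1.3% of c < 10% of c, relativistic corrections are NOT significant and this non-relativistic result is a good approximation.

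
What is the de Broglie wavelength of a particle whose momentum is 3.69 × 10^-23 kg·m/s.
1.80 × 10^-11 m

Using the de Broglie relation λ = h/p:

λ = h/p
λ = (6.626 × 10^-34 J·s) / (3.69 × 10^-23 kg·m/s)
λ = 1.80 × 10^-11 m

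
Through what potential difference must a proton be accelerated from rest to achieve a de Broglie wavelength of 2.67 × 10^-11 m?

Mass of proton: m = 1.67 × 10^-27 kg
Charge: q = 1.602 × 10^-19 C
1.15 V

From λ = h/√(2mqV), we solve for V:

λ² = h²/(2mqV)
V = h²/(2mqλ²)
V = (6.626 × 10^-34 J·s)² / (2 × 1.67 × 10^-27 kg × 1.602 × 10^-19 C × (2.67 × 10^-11 m)²)
V = 1.15 V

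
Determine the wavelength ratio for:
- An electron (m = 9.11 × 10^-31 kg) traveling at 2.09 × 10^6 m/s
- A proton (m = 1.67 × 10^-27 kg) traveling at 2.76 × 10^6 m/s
λ₁/λ₂ = 2.42 × 10^3

Using λ = h/(mv):

λ₁ = h/(m₁v₁) = 3.48 × 10^-10 m
λ₂ = h/(m₂v₂) = 1.44 × 10^-13 m

Ratio λ₁/λ₂ = (m₂v₂)/(m₁v₁)
         = (1.67 × 10^-27 kg × 2.76 × 10^6 m/s) / (9.11 × 10^-31 kg × 2.09 × 10^6 m/s)
         = 2.42 × 10^3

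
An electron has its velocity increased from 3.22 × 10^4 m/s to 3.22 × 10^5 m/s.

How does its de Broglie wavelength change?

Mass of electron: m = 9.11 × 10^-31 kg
The wavelength decreases by a factor of 10.

Using λ = h/(mv):

Initial wavelength: λ₁ = h/(mv₁) = 2.26 × 10^-8 m
Final wavelength: λ₂ = h/(mv₂) = 2.26 × 10^-9 m

Since λ ∝ 1/v, when velocity increases by a factor of 10, the wavelength decreases by a factor of 10.

λ₂/λ₁ = v₁/v₂ = 1/10

The wavelength decreases by a factor of 10.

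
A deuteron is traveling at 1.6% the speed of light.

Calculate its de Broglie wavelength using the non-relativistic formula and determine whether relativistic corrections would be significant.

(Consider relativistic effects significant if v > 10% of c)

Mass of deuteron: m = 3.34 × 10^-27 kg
No, relativistic corrections are not needed.

Using the non-relativistic de Broglie formula λ = h/(mv):

v = 1.6% × c = 4.797 × 10^6 m/s

λ = h/(mv)
λ = (6.626 × 10^-34 J·s) / (3.34 × 10^-27 kg × 4.797 × 10^6 m/s)
λ = 4.14 × 10^-14 m

Since v = 1.6% of c < 10% of c, relativistic corrections are NOT significant and this non-relativistic result is a good approximation.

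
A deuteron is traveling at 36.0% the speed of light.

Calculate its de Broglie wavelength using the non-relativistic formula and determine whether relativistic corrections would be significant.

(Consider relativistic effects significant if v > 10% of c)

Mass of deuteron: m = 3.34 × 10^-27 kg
Yes, relativistic corrections are needed.

Using the non-relativistic de Broglie formula λ = h/(mv):

v = 36.0% × c = 1.079 × 10^8 m/s

λ = h/(mv)
λ = (6.626 × 10^-34 J·s) / (3.34 × 10^-27 kg × 1.079 × 10^8 m/s)
λ = 1.84 × 10^-15 m

Since v = 36.0% of c > 10% of c, relativistic corrections ARE significant and the actual wavelength would differ from this non-relativistic estimate.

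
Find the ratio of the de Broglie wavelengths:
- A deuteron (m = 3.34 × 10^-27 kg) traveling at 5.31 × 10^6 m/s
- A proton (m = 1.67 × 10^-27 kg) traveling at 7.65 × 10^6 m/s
λ₁/λ₂ = 0.720

Using λ = h/(mv):

λ₁ = h/(m₁v₁) = 3.74 × 10^-14 m
λ₂ = h/(m₂v₂) = 5.19 × 10^-14 m

Ratio λ₁/λ₂ = (m₂v₂)/(m₁v₁)
         = (1.67 × 10^-27 kg × 7.65 × 10^6 m/s) / (3.34 × 10^-27 kg × 5.31 × 10^6 m/s)
         = 0.720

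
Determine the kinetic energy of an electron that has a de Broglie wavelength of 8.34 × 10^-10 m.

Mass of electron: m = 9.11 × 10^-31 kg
3.46 × 10^-19 J (or 2.16 eV)

From λ = h/√(2mKE), we solve for KE:

λ² = h²/(2mKE)
KE = h²/(2mλ²)
KE = (6.626 × 10^-34 J·s)² / (2 × 9.11 × 10^-31 kg × (8.34 × 10^-10 m)²)
KE = 3.46 × 10^-19 J
KE = 2.16 eV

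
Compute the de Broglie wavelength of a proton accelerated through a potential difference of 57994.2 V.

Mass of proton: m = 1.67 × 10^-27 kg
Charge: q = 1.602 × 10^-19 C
1.19 × 10^-13 m

When a particle is accelerated through voltage V, it gains kinetic energy KE = qV.

The de Broglie wavelength is then λ = h/√(2mqV):

λ = h/√(2mqV)
λ = (6.626 × 10^-34 J·s) / √(2 × 1.67 × 10^-27 kg × 1.602 × 10^-19 C × 57994.2 V)
λ = 1.19 × 10^-13 m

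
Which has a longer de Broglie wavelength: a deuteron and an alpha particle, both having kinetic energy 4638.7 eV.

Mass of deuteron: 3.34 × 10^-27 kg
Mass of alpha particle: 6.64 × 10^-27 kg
The deuteron has the longer wavelength.

Using λ = h/√(2mKE):

For deuteron: λ₁ = h/√(2m₁KE) = 2.97 × 10^-13 m
For alpha particle: λ₂ = h/√(2m₂KE) = 2.11 × 10^-13 m

Since λ ∝ 1/√m at constant kinetic energy, the lighter particle has the longer wavelength.

The deuteron has the longer de Broglie wavelength.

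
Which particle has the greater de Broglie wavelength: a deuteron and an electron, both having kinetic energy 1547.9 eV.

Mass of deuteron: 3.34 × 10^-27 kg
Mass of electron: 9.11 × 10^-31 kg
The electron has the longer wavelength.

Using λ = h/√(2mKE):

For deuteron: λ₁ = h/√(2m₁KE) = 5.15 × 10^-13 m
For electron: λ₂ = h/√(2m₂KE) = 3.12 × 10^-11 m

Since λ ∝ 1/√m at constant kinetic energy, the lighter particle has the longer wavelength.

The electron has the longer de Broglie wavelength.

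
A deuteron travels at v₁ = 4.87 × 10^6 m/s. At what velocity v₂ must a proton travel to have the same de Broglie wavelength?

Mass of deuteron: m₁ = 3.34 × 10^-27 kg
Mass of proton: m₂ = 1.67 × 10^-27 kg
v₂ = 9.74 × 10^6 m/s

For equal de Broglie wavelengths: λ₁ = λ₂

h/(m₁v₁) = h/(m₂v₂)
m₁v₁ = m₂v₂
v₂ = v₁ · (m₁/m₂)

v₂ = 4.87 × 10^6 m/s × (3.34 × 10^-27 kg / 1.67 × 10^-27 kg)
v₂ = 9.74 × 10^6 m/s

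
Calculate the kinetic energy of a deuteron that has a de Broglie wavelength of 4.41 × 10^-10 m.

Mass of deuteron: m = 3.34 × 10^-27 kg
3.38 × 10^-22 J (or 2.11 × 10^-3 eV)

From λ = h/√(2mKE), we solve for KE:

λ² = h²/(2mKE)
KE = h²/(2mλ²)
KE = (6.626 × 10^-34 J·s)² / (2 × 3.34 × 10^-27 kg × (4.41 × 10^-10 m)²)
KE = 3.38 × 10^-22 J
KE = 2.11 × 10^-3 eV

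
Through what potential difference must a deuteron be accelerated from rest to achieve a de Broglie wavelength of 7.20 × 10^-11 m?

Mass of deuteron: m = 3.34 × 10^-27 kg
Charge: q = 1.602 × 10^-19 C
7.91 × 10^-2 V

From λ = h/√(2mqV), we solve for V:

λ² = h²/(2mqV)
V = h²/(2mqλ²)
V = (6.626 × 10^-34 J·s)² / (2 × 3.34 × 10^-27 kg × 1.602 × 10^-19 C × (7.20 × 10^-11 m)²)
V = 7.91 × 10^-2 V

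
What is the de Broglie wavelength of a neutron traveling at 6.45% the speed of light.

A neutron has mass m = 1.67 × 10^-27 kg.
2.05 × 10^-14 m

Using the de Broglie relation λ = h/(mv):

v = 6.45% × c = 1.934 × 10^7 m/s

λ = h/(mv)
λ = (6.626 × 10^-34 J·s) / (1.67 × 10^-27 kg × 1.934 × 10^7 m/s)
λ = 2.05 × 10^-14 m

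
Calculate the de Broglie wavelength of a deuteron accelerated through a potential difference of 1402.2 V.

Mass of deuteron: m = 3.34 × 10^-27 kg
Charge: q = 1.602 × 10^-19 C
5.41 × 10^-13 m

When a particle is accelerated through voltage V, it gains kinetic energy KE = qV.

The de Broglie wavelength is then λ = h/√(2mqV):

λ = h/√(2mqV)
λ = (6.626 × 10^-34 J·s) / √(2 × 3.34 × 10^-27 kg × 1.602 × 10^-19 C × 1402.2 V)
λ = 5.41 × 10^-13 m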